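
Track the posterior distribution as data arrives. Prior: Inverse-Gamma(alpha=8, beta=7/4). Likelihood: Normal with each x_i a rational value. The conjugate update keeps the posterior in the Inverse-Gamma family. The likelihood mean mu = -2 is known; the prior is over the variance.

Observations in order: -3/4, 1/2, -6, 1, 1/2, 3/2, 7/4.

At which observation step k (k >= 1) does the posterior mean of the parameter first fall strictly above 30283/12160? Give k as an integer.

obs 1: x=-3/4 → posterior Inverse-Gamma(17/2, 81/32)
obs 2: x=1/2 → posterior Inverse-Gamma(9, 181/32)
obs 3: x=-6 → posterior Inverse-Gamma(19/2, 437/32)
obs 4: x=1 → posterior Inverse-Gamma(10, 581/32)
obs 5: x=1/2 → posterior Inverse-Gamma(21/2, 681/32)
obs 6: x=3/2 → posterior Inverse-Gamma(11, 877/32)
obs 7: x=7/4 → posterior Inverse-Gamma(23/2, 551/16)

k = 6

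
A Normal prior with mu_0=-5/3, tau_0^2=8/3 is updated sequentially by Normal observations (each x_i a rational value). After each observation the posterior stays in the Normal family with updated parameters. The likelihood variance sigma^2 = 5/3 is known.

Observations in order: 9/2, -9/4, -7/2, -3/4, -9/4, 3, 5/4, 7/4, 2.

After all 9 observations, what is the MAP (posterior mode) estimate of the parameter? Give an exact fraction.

obs 1: x=9/2 → posterior Normal(83/39, 40/39)
obs 2: x=-9/4 → posterior Normal(29/63, 40/63)
obs 3: x=-7/2 → posterior Normal(-55/87, 40/87)
obs 4: x=-3/4 → posterior Normal(-73/111, 40/111)
obs 5: x=-9/4 → posterior Normal(-127/135, 8/27)
obs 6: x=3 → posterior Normal(-55/159, 40/159)
obs 7: x=5/4 → posterior Normal(-25/183, 40/183)
obs 8: x=7/4 → posterior Normal(17/207, 40/207)
obs 9: x=2 → posterior Normal(65/231, 40/231)

65/231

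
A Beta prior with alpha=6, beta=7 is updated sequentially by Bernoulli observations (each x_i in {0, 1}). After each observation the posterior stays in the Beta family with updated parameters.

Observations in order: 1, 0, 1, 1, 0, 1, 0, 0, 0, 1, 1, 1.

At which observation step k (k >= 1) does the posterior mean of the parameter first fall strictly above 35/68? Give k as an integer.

obs 1: x=1 → posterior Beta(7, 7)
obs 2: x=0 → posterior Beta(7, 8)
obs 3: x=1 → posterior Beta(8, 8)
obs 4: x=1 → posterior Beta(9, 8)
obs 5: x=0 → posterior Beta(9, 9)
obs 6: x=1 → posterior Beta(10, 9)
obs 7: x=0 → posterior Beta(10, 10)
obs 8: x=0 → posterior Beta(10, 11)
obs 9: x=0 → posterior Beta(10, 12)
obs 10: x=1 → posterior Beta(11, 12)
obs 11: x=1 → posterior Beta(12, 12)
obs 12: x=1 → posterior Beta(13, 12)

k = 4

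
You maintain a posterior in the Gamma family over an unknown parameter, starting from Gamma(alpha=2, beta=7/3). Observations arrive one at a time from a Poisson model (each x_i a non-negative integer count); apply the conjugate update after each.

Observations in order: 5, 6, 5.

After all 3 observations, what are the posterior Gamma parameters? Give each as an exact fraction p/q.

alpha=18, beta=16/3

obs 1: x=5 → posterior Gamma(7, 10/3)
obs 2: x=6 → posterior Gamma(13, 13/3)
obs 3: x=5 → posterior Gamma(18, 16/3)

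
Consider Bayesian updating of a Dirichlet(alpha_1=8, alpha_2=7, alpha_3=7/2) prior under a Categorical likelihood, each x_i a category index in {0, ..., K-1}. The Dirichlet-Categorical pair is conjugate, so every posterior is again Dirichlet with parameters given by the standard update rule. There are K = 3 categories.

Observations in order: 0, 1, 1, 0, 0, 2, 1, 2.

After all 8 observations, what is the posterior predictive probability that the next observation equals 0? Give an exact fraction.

22/53

obs 1: x=0 → posterior Dirichlet(9, 7, 7/2)
obs 2: x=1 → posterior Dirichlet(9, 8, 7/2)
obs 3: x=1 → posterior Dirichlet(9, 9, 7/2)
obs 4: x=0 → posterior Dirichlet(10, 9, 7/2)
obs 5: x=0 → posterior Dirichlet(11, 9, 7/2)
obs 6: x=2 → posterior Dirichlet(11, 9, 9/2)
obs 7: x=1 → posterior Dirichlet(11, 10, 9/2)
obs 8: x=2 → posterior Dirichlet(11, 10, 11/2)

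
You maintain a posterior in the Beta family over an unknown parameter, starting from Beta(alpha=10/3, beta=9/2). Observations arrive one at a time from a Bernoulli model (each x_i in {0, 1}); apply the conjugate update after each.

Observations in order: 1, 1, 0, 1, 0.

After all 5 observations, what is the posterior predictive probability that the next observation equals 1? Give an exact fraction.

38/77

obs 1: x=1 → posterior Beta(13/3, 9/2)
obs 2: x=1 → posterior Beta(16/3, 9/2)
obs 3: x=0 → posterior Beta(16/3, 11/2)
obs 4: x=1 → posterior Beta(19/3, 11/2)
obs 5: x=0 → posterior Beta(19/3, 13/2)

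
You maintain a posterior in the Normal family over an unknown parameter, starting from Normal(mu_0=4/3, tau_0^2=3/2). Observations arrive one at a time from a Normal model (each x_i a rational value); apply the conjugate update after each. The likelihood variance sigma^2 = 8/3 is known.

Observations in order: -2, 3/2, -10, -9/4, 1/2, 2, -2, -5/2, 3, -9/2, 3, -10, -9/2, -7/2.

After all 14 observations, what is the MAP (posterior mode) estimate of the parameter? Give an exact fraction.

obs 1: x=-2 → posterior Normal(2/15, 24/25)
obs 2: x=3/2 → posterior Normal(101/204, 12/17)
obs 3: x=-10 → posterior Normal(-439/258, 24/43)
obs 4: x=-9/4 → posterior Normal(-1121/624, 6/13)
obs 5: x=1/2 → posterior Normal(-1067/732, 24/61)
obs 6: x=2 → posterior Normal(-851/840, 12/35)
obs 7: x=-2 → posterior Normal(-1067/948, 24/79)
obs 8: x=-5/2 → posterior Normal(-1337/1056, 3/11)
obs 9: x=3 → posterior Normal(-1013/1164, 24/97)
obs 10: x=-9/2 → posterior Normal(-1499/1272, 12/53)
obs 11: x=3 → posterior Normal(-235/276, 24/115)
obs 12: x=-10 → posterior Normal(-2255/1488, 6/31)
obs 13: x=-9/2 → posterior Normal(-2741/1596, 24/133)
obs 14: x=-7/2 → posterior Normal(-3119/1704, 12/71)

-3119/1704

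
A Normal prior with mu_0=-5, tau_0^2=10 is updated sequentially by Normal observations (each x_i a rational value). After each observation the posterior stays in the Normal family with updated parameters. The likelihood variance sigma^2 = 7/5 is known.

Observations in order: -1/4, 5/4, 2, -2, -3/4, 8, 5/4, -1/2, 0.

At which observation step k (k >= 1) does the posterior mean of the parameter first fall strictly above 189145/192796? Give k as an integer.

obs 1: x=-1/4 → posterior Normal(-5/6, 70/57)
obs 2: x=5/4 → posterior Normal(15/107, 70/107)
obs 3: x=2 → posterior Normal(115/157, 70/157)
obs 4: x=-2 → posterior Normal(5/69, 70/207)
obs 5: x=-3/4 → posterior Normal(-45/514, 70/257)
obs 6: x=8 → posterior Normal(755/614, 70/307)
obs 7: x=5/4 → posterior Normal(440/357, 10/51)
obs 8: x=-1/2 → posterior Normal(415/407, 70/407)
obs 9: x=0 → posterior Normal(415/457, 70/457)

k = 6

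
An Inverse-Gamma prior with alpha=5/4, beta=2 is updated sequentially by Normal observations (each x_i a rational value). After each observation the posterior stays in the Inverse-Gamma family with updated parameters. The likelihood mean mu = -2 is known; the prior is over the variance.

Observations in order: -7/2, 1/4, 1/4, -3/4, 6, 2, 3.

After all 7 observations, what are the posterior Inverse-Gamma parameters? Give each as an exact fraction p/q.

alpha=19/4, beta=1967/32

obs 1: x=-7/2 → posterior Inverse-Gamma(7/4, 25/8)
obs 2: x=1/4 → posterior Inverse-Gamma(9/4, 181/32)
obs 3: x=1/4 → posterior Inverse-Gamma(11/4, 131/16)
obs 4: x=-3/4 → posterior Inverse-Gamma(13/4, 287/32)
obs 5: x=6 → posterior Inverse-Gamma(15/4, 1311/32)
obs 6: x=2 → posterior Inverse-Gamma(17/4, 1567/32)
obs 7: x=3 → posterior Inverse-Gamma(19/4, 1967/32)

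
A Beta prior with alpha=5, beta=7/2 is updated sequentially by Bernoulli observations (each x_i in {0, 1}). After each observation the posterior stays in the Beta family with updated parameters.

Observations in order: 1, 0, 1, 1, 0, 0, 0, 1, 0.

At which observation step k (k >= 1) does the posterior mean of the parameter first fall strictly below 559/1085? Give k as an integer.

k = 9

obs 1: x=1 → posterior Beta(6, 7/2)
obs 2: x=0 → posterior Beta(6, 9/2)
obs 3: x=1 → posterior Beta(7, 9/2)
obs 4: x=1 → posterior Beta(8, 9/2)
obs 5: x=0 → posterior Beta(8, 11/2)
obs 6: x=0 → posterior Beta(8, 13/2)
obs 7: x=0 → posterior Beta(8, 15/2)
obs 8: x=1 → posterior Beta(9, 15/2)
obs 9: x=0 → posterior Beta(9, 17/2)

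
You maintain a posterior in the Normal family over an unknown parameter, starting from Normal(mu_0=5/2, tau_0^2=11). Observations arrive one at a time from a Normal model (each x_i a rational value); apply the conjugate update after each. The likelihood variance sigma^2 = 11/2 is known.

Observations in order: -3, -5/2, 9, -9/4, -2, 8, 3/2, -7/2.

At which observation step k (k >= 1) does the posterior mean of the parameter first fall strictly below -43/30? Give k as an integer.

k = 2

obs 1: x=-3 → posterior Normal(-7/6, 11/3)
obs 2: x=-5/2 → posterior Normal(-17/10, 11/5)
obs 3: x=9 → posterior Normal(19/14, 11/7)
obs 4: x=-9/4 → posterior Normal(5/9, 11/9)
obs 5: x=-2 → posterior Normal(1/11, 1)
obs 6: x=8 → posterior Normal(17/13, 11/13)
obs 7: x=3/2 → posterior Normal(4/3, 11/15)
obs 8: x=-7/2 → posterior Normal(13/17, 11/17)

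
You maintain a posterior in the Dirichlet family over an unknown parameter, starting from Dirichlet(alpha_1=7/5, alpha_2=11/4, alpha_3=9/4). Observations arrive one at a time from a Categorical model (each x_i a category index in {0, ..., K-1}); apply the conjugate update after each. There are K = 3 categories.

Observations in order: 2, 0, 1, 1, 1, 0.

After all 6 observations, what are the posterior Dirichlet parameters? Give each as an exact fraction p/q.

obs 1: x=2 → posterior Dirichlet(7/5, 11/4, 13/4)
obs 2: x=0 → posterior Dirichlet(12/5, 11/4, 13/4)
obs 3: x=1 → posterior Dirichlet(12/5, 15/4, 13/4)
obs 4: x=1 → posterior Dirichlet(12/5, 19/4, 13/4)
obs 5: x=1 → posterior Dirichlet(12/5, 23/4, 13/4)
obs 6: x=0 → posterior Dirichlet(17/5, 23/4, 13/4)

alpha_1=17/5, alpha_2=23/4, alpha_3=13/4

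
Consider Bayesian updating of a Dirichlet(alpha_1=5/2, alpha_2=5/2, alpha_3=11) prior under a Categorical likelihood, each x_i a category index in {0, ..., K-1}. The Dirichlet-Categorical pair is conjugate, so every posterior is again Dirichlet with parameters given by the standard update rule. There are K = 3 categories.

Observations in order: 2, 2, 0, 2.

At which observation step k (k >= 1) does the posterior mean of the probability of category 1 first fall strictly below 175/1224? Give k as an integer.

k = 2

obs 1: x=2 → posterior Dirichlet(5/2, 5/2, 12)
obs 2: x=2 → posterior Dirichlet(5/2, 5/2, 13)
obs 3: x=0 → posterior Dirichlet(7/2, 5/2, 13)
obs 4: x=2 → posterior Dirichlet(7/2, 5/2, 14)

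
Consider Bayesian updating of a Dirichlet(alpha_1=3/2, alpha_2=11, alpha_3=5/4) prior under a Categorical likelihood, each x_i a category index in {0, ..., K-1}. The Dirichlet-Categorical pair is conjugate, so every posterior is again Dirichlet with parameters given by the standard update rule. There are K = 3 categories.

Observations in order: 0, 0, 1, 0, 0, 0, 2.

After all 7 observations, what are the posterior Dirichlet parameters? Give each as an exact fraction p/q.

alpha_1=13/2, alpha_2=12, alpha_3=9/4

obs 1: x=0 → posterior Dirichlet(5/2, 11, 5/4)
obs 2: x=0 → posterior Dirichlet(7/2, 11, 5/4)
obs 3: x=1 → posterior Dirichlet(7/2, 12, 5/4)
obs 4: x=0 → posterior Dirichlet(9/2, 12, 5/4)
obs 5: x=0 → posterior Dirichlet(11/2, 12, 5/4)
obs 6: x=0 → posterior Dirichlet(13/2, 12, 5/4)
obs 7: x=2 → posterior Dirichlet(13/2, 12, 9/4)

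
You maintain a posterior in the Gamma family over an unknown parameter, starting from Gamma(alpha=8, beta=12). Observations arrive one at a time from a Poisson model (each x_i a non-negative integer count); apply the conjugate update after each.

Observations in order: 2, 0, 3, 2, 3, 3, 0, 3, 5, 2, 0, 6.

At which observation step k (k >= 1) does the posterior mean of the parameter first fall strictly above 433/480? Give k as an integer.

obs 1: x=2 → posterior Gamma(10, 13)
obs 2: x=0 → posterior Gamma(10, 14)
obs 3: x=3 → posterior Gamma(13, 15)
obs 4: x=2 → posterior Gamma(15, 16)
obs 5: x=3 → posterior Gamma(18, 17)
obs 6: x=3 → posterior Gamma(21, 18)
obs 7: x=0 → posterior Gamma(21, 19)
obs 8: x=3 → posterior Gamma(24, 20)
obs 9: x=5 → posterior Gamma(29, 21)
obs 10: x=2 → posterior Gamma(31, 22)
obs 11: x=0 → posterior Gamma(31, 23)
obs 12: x=6 → posterior Gamma(37, 24)

k = 4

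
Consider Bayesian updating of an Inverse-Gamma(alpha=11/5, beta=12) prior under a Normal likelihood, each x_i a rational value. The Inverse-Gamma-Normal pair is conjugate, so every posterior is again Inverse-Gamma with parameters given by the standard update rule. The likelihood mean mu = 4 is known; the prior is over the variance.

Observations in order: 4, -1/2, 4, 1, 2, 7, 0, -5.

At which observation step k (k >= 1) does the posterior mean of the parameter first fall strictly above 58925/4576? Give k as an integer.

k = 8

obs 1: x=4 → posterior Inverse-Gamma(27/10, 12)
obs 2: x=-1/2 → posterior Inverse-Gamma(16/5, 177/8)
obs 3: x=4 → posterior Inverse-Gamma(37/10, 177/8)
obs 4: x=1 → posterior Inverse-Gamma(21/5, 213/8)
obs 5: x=2 → posterior Inverse-Gamma(47/10, 229/8)
obs 6: x=7 → posterior Inverse-Gamma(26/5, 265/8)
obs 7: x=0 → posterior Inverse-Gamma(57/10, 329/8)
obs 8: x=-5 → posterior Inverse-Gamma(31/5, 653/8)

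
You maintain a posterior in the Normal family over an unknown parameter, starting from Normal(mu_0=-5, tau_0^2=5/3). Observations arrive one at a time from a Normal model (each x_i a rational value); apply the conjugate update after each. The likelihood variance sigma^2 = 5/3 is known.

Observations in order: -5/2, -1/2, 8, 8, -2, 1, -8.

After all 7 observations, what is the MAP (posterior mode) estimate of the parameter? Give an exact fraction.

obs 1: x=-5/2 → posterior Normal(-15/4, 5/6)
obs 2: x=-1/2 → posterior Normal(-8/3, 5/9)
obs 3: x=8 → posterior Normal(0, 5/12)
obs 4: x=8 → posterior Normal(8/5, 1/3)
obs 5: x=-2 → posterior Normal(1, 5/18)
obs 6: x=1 → posterior Normal(1, 5/21)
obs 7: x=-8 → posterior Normal(-1/8, 5/24)

-1/8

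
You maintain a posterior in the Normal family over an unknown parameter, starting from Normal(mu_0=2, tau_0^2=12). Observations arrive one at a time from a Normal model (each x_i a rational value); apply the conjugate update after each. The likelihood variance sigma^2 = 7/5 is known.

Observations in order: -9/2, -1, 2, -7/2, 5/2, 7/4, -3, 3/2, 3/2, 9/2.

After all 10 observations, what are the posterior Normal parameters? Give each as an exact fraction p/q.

obs 1: x=-9/2 → posterior Normal(-256/67, 84/67)
obs 2: x=-1 → posterior Normal(-316/127, 84/127)
obs 3: x=2 → posterior Normal(-196/187, 84/187)
obs 4: x=-7/2 → posterior Normal(-406/247, 84/247)
obs 5: x=5/2 → posterior Normal(-256/307, 84/307)
obs 6: x=7/4 → posterior Normal(-151/367, 84/367)
obs 7: x=-3 → posterior Normal(-331/427, 12/61)
obs 8: x=3/2 → posterior Normal(-241/487, 84/487)
obs 9: x=3/2 → posterior Normal(-151/547, 84/547)
obs 10: x=9/2 → posterior Normal(119/607, 84/607)

mu_0=119/607, tau_0^2=84/607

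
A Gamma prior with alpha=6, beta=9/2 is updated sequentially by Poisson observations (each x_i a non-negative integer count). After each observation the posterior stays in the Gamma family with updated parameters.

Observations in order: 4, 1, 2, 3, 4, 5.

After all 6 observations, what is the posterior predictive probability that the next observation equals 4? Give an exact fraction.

obs 1: x=4 → posterior Gamma(10, 11/2)
obs 2: x=1 → posterior Gamma(11, 13/2)
obs 3: x=2 → posterior Gamma(13, 15/2)
obs 4: x=3 → posterior Gamma(16, 17/2)
obs 5: x=4 → posterior Gamma(20, 19/2)
obs 6: x=5 → posterior Gamma(25, 21/2)

372242761556284469784260677411316127600/3091058643093537522799545838540043339063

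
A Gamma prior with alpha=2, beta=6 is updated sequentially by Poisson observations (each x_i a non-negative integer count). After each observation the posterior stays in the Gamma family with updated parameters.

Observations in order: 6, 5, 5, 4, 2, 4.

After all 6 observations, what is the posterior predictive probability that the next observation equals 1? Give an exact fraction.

46156505461066351230629223333888/201538126434611150798503956371773

obs 1: x=6 → posterior Gamma(8, 7)
obs 2: x=5 → posterior Gamma(13, 8)
obs 3: x=5 → posterior Gamma(18, 9)
obs 4: x=4 → posterior Gamma(22, 10)
obs 5: x=2 → posterior Gamma(24, 11)
obs 6: x=4 → posterior Gamma(28, 12)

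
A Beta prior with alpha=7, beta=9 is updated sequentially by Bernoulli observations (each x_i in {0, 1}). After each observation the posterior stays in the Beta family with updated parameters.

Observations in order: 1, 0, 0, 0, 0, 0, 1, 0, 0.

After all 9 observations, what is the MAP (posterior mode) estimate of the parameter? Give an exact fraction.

obs 1: x=1 → posterior Beta(8, 9)
obs 2: x=0 → posterior Beta(8, 10)
obs 3: x=0 → posterior Beta(8, 11)
obs 4: x=0 → posterior Beta(8, 12)
obs 5: x=0 → posterior Beta(8, 13)
obs 6: x=0 → posterior Beta(8, 14)
obs 7: x=1 → posterior Beta(9, 14)
obs 8: x=0 → posterior Beta(9, 15)
obs 9: x=0 → posterior Beta(9, 16)

8/23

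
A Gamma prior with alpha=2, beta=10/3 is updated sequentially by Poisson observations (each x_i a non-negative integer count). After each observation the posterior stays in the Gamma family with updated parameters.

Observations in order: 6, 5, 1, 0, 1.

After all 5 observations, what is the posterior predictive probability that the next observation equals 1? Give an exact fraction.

41909515857696533203125/142734349946674946768896

obs 1: x=6 → posterior Gamma(8, 13/3)
obs 2: x=5 → posterior Gamma(13, 16/3)
obs 3: x=1 → posterior Gamma(14, 19/3)
obs 4: x=0 → posterior Gamma(14, 22/3)
obs 5: x=1 → posterior Gamma(15, 25/3)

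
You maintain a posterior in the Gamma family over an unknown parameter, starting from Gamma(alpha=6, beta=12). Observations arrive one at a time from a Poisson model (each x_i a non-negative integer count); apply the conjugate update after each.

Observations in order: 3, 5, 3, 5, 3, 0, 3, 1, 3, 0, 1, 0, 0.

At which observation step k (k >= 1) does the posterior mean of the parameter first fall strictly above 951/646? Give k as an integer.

k = 7

obs 1: x=3 → posterior Gamma(9, 13)
obs 2: x=5 → posterior Gamma(14, 14)
obs 3: x=3 → posterior Gamma(17, 15)
obs 4: x=5 → posterior Gamma(22, 16)
obs 5: x=3 → posterior Gamma(25, 17)
obs 6: x=0 → posterior Gamma(25, 18)
obs 7: x=3 → posterior Gamma(28, 19)
obs 8: x=1 → posterior Gamma(29, 20)
obs 9: x=3 → posterior Gamma(32, 21)
obs 10: x=0 → posterior Gamma(32, 22)
obs 11: x=1 → posterior Gamma(33, 23)
obs 12: x=0 → posterior Gamma(33, 24)
obs 13: x=0 → posterior Gamma(33, 25)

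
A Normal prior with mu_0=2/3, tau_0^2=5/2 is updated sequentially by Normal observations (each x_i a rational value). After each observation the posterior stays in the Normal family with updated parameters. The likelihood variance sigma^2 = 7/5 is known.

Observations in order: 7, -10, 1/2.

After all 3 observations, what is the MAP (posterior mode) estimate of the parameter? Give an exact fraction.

-319/534

obs 1: x=7 → posterior Normal(553/117, 35/39)
obs 2: x=-10 → posterior Normal(-197/192, 35/64)
obs 3: x=1/2 → posterior Normal(-319/534, 35/89)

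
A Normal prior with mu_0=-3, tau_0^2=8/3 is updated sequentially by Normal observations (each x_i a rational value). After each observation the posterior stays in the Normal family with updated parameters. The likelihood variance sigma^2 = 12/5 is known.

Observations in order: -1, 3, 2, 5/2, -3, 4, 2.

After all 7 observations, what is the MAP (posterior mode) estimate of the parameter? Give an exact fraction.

obs 1: x=-1 → posterior Normal(-37/19, 24/19)
obs 2: x=3 → posterior Normal(-7/29, 24/29)
obs 3: x=2 → posterior Normal(1/3, 8/13)
obs 4: x=5/2 → posterior Normal(38/49, 24/49)
obs 5: x=-3 → posterior Normal(8/59, 24/59)
obs 6: x=4 → posterior Normal(16/23, 8/23)
obs 7: x=2 → posterior Normal(68/79, 24/79)

68/79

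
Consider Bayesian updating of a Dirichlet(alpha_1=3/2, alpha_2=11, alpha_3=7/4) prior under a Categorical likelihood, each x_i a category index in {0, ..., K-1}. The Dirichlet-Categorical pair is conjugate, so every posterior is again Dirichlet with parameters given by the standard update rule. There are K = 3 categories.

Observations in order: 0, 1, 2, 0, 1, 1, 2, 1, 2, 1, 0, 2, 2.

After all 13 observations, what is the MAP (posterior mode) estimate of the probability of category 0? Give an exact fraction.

14/97

obs 1: x=0 → posterior Dirichlet(5/2, 11, 7/4)
obs 2: x=1 → posterior Dirichlet(5/2, 12, 7/4)
obs 3: x=2 → posterior Dirichlet(5/2, 12, 11/4)
obs 4: x=0 → posterior Dirichlet(7/2, 12, 11/4)
obs 5: x=1 → posterior Dirichlet(7/2, 13, 11/4)
obs 6: x=1 → posterior Dirichlet(7/2, 14, 11/4)
obs 7: x=2 → posterior Dirichlet(7/2, 14, 15/4)
obs 8: x=1 → posterior Dirichlet(7/2, 15, 15/4)
obs 9: x=2 → posterior Dirichlet(7/2, 15, 19/4)
obs 10: x=1 → posterior Dirichlet(7/2, 16, 19/4)
obs 11: x=0 → posterior Dirichlet(9/2, 16, 19/4)
obs 12: x=2 → posterior Dirichlet(9/2, 16, 23/4)
obs 13: x=2 → posterior Dirichlet(9/2, 16, 27/4)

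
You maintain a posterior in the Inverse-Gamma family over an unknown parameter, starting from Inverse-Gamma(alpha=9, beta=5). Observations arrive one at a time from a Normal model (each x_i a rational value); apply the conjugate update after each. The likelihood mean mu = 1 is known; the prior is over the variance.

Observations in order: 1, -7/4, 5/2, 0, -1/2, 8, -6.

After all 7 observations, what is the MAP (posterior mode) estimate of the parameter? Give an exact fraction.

1937/432

obs 1: x=1 → posterior Inverse-Gamma(19/2, 5)
obs 2: x=-7/4 → posterior Inverse-Gamma(10, 281/32)
obs 3: x=5/2 → posterior Inverse-Gamma(21/2, 317/32)
obs 4: x=0 → posterior Inverse-Gamma(11, 333/32)
obs 5: x=-1/2 → posterior Inverse-Gamma(23/2, 369/32)
obs 6: x=8 → posterior Inverse-Gamma(12, 1153/32)
obs 7: x=-6 → posterior Inverse-Gamma(25/2, 1937/32)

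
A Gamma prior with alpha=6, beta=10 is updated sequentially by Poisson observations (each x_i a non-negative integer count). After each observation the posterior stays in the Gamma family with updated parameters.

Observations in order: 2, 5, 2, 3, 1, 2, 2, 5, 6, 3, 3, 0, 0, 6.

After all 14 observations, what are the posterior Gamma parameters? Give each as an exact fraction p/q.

alpha=46, beta=24

obs 1: x=2 → posterior Gamma(8, 11)
obs 2: x=5 → posterior Gamma(13, 12)
obs 3: x=2 → posterior Gamma(15, 13)
obs 4: x=3 → posterior Gamma(18, 14)
obs 5: x=1 → posterior Gamma(19, 15)
obs 6: x=2 → posterior Gamma(21, 16)
obs 7: x=2 → posterior Gamma(23, 17)
obs 8: x=5 → posterior Gamma(28, 18)
obs 9: x=6 → posterior Gamma(34, 19)
obs 10: x=3 → posterior Gamma(37, 20)
obs 11: x=3 → posterior Gamma(40, 21)
obs 12: x=0 → posterior Gamma(40, 22)
obs 13: x=0 → posterior Gamma(40, 23)
obs 14: x=6 → posterior Gamma(46, 24)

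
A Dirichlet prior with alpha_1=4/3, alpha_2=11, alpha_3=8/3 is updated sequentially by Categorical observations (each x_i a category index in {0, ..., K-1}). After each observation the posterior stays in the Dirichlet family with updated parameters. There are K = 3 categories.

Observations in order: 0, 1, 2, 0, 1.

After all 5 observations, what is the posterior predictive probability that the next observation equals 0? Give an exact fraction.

obs 1: x=0 → posterior Dirichlet(7/3, 11, 8/3)
obs 2: x=1 → posterior Dirichlet(7/3, 12, 8/3)
obs 3: x=2 → posterior Dirichlet(7/3, 12, 11/3)
obs 4: x=0 → posterior Dirichlet(10/3, 12, 11/3)
obs 5: x=1 → posterior Dirichlet(10/3, 13, 11/3)

1/6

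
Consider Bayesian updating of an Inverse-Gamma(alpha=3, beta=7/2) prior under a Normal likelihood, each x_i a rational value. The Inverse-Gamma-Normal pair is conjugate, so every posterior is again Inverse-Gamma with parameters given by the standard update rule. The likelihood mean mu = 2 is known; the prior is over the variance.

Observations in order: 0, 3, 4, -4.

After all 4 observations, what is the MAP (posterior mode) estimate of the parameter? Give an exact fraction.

13/3

obs 1: x=0 → posterior Inverse-Gamma(7/2, 11/2)
obs 2: x=3 → posterior Inverse-Gamma(4, 6)
obs 3: x=4 → posterior Inverse-Gamma(9/2, 8)
obs 4: x=-4 → posterior Inverse-Gamma(5, 26)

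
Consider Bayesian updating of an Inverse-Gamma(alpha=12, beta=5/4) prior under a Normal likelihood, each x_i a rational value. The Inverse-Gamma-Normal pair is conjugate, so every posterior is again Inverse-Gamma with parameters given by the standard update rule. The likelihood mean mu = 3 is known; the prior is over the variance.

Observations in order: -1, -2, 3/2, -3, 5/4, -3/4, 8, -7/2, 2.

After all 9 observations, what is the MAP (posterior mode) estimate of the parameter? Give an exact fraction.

191/40

obs 1: x=-1 → posterior Inverse-Gamma(25/2, 37/4)
obs 2: x=-2 → posterior Inverse-Gamma(13, 87/4)
obs 3: x=3/2 → posterior Inverse-Gamma(27/2, 183/8)
obs 4: x=-3 → posterior Inverse-Gamma(14, 327/8)
obs 5: x=5/4 → posterior Inverse-Gamma(29/2, 1357/32)
obs 6: x=-3/4 → posterior Inverse-Gamma(15, 791/16)
obs 7: x=8 → posterior Inverse-Gamma(31/2, 991/16)
obs 8: x=-7/2 → posterior Inverse-Gamma(16, 1329/16)
obs 9: x=2 → posterior Inverse-Gamma(33/2, 1337/16)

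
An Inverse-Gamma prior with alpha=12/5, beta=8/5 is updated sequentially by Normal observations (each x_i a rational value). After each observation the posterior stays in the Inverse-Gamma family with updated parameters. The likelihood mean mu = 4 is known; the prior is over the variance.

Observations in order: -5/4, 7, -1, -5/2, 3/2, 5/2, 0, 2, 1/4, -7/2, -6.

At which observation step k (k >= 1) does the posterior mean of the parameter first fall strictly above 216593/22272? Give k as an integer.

obs 1: x=-5/4 → posterior Inverse-Gamma(29/10, 2461/160)
obs 2: x=7 → posterior Inverse-Gamma(17/5, 3181/160)
obs 3: x=-1 → posterior Inverse-Gamma(39/10, 5181/160)
obs 4: x=-5/2 → posterior Inverse-Gamma(22/5, 8561/160)
obs 5: x=3/2 → posterior Inverse-Gamma(49/10, 9061/160)
obs 6: x=5/2 → posterior Inverse-Gamma(27/5, 9241/160)
obs 7: x=0 → posterior Inverse-Gamma(59/10, 10521/160)
obs 8: x=2 → posterior Inverse-Gamma(32/5, 10841/160)
obs 9: x=1/4 → posterior Inverse-Gamma(69/10, 5983/80)
obs 10: x=-7/2 → posterior Inverse-Gamma(37/5, 8233/80)
obs 11: x=-6 → posterior Inverse-Gamma(79/10, 12233/80)

k = 3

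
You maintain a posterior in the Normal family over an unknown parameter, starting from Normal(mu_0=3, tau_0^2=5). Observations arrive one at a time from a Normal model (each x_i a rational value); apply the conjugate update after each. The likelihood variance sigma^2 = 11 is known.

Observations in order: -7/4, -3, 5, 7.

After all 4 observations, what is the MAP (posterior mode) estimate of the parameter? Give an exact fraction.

277/124

obs 1: x=-7/4 → posterior Normal(97/64, 55/16)
obs 2: x=-3 → posterior Normal(37/84, 55/21)
obs 3: x=5 → posterior Normal(137/104, 55/26)
obs 4: x=7 → posterior Normal(277/124, 55/31)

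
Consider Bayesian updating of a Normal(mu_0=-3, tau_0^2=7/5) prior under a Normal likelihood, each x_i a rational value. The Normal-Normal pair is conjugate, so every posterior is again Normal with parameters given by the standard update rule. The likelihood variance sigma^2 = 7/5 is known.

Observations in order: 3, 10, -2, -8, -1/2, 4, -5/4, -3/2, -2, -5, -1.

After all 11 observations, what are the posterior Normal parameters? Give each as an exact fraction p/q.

obs 1: x=3 → posterior Normal(0, 7/10)
obs 2: x=10 → posterior Normal(10/3, 7/15)
obs 3: x=-2 → posterior Normal(2, 7/20)
obs 4: x=-8 → posterior Normal(0, 7/25)
obs 5: x=-1/2 → posterior Normal(-1/12, 7/30)
obs 6: x=4 → posterior Normal(1/2, 1/5)
obs 7: x=-5/4 → posterior Normal(9/32, 7/40)
obs 8: x=-3/2 → posterior Normal(1/12, 7/45)
obs 9: x=-2 → posterior Normal(-1/8, 7/50)
obs 10: x=-5 → posterior Normal(-25/44, 7/55)
obs 11: x=-1 → posterior Normal(-29/48, 7/60)

mu_0=-29/48, tau_0^2=7/60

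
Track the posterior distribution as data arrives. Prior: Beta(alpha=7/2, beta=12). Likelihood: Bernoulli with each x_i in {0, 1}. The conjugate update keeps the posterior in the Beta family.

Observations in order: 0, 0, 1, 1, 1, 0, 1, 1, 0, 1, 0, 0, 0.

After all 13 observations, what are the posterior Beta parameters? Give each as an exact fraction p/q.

obs 1: x=0 → posterior Beta(7/2, 13)
obs 2: x=0 → posterior Beta(7/2, 14)
obs 3: x=1 → posterior Beta(9/2, 14)
obs 4: x=1 → posterior Beta(11/2, 14)
obs 5: x=1 → posterior Beta(13/2, 14)
obs 6: x=0 → posterior Beta(13/2, 15)
obs 7: x=1 → posterior Beta(15/2, 15)
obs 8: x=1 → posterior Beta(17/2, 15)
obs 9: x=0 → posterior Beta(17/2, 16)
obs 10: x=1 → posterior Beta(19/2, 16)
obs 11: x=0 → posterior Beta(19/2, 17)
obs 12: x=0 → posterior Beta(19/2, 18)
obs 13: x=0 → posterior Beta(19/2, 19)

alpha=19/2, beta=19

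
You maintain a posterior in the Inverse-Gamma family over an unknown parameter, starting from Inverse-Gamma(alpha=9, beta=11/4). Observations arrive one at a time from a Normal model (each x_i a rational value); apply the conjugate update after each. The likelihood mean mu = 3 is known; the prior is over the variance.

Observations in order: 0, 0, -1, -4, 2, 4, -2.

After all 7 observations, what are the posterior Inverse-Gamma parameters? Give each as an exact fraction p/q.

alpha=25/2, beta=231/4

obs 1: x=0 → posterior Inverse-Gamma(19/2, 29/4)
obs 2: x=0 → posterior Inverse-Gamma(10, 47/4)
obs 3: x=-1 → posterior Inverse-Gamma(21/2, 79/4)
obs 4: x=-4 → posterior Inverse-Gamma(11, 177/4)
obs 5: x=2 → posterior Inverse-Gamma(23/2, 179/4)
obs 6: x=4 → posterior Inverse-Gamma(12, 181/4)
obs 7: x=-2 → posterior Inverse-Gamma(25/2, 231/4)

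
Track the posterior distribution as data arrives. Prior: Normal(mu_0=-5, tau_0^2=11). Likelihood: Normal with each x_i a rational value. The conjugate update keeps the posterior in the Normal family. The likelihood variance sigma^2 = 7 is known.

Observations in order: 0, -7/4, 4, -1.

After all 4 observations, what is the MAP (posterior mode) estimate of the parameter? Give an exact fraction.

-5/12

obs 1: x=0 → posterior Normal(-35/18, 77/18)
obs 2: x=-7/4 → posterior Normal(-217/116, 77/29)
obs 3: x=4 → posterior Normal(-41/160, 77/40)
obs 4: x=-1 → posterior Normal(-5/12, 77/51)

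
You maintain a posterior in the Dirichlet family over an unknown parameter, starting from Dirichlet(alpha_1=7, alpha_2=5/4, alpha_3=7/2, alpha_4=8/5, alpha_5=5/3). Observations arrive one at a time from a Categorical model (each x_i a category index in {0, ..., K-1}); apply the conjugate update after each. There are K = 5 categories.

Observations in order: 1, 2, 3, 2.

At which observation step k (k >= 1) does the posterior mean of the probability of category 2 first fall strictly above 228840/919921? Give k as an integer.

k = 2

obs 1: x=1 → posterior Dirichlet(7, 9/4, 7/2, 8/5, 5/3)
obs 2: x=2 → posterior Dirichlet(7, 9/4, 9/2, 8/5, 5/3)
obs 3: x=3 → posterior Dirichlet(7, 9/4, 9/2, 13/5, 5/3)
obs 4: x=2 → posterior Dirichlet(7, 9/4, 11/2, 13/5, 5/3)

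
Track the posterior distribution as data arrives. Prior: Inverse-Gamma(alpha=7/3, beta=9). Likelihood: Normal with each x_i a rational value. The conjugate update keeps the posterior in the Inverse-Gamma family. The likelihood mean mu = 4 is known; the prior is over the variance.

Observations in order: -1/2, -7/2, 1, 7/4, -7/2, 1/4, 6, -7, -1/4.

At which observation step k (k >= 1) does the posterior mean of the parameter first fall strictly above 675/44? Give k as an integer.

obs 1: x=-1/2 → posterior Inverse-Gamma(17/6, 153/8)
obs 2: x=-7/2 → posterior Inverse-Gamma(10/3, 189/4)
obs 3: x=1 → posterior Inverse-Gamma(23/6, 207/4)
obs 4: x=7/4 → posterior Inverse-Gamma(13/3, 1737/32)
obs 5: x=-7/2 → posterior Inverse-Gamma(29/6, 2637/32)
obs 6: x=1/4 → posterior Inverse-Gamma(16/3, 1431/16)
obs 7: x=6 → posterior Inverse-Gamma(35/6, 1463/16)
obs 8: x=-7 → posterior Inverse-Gamma(19/3, 2431/16)
obs 9: x=-1/4 → posterior Inverse-Gamma(41/6, 5151/32)

k = 2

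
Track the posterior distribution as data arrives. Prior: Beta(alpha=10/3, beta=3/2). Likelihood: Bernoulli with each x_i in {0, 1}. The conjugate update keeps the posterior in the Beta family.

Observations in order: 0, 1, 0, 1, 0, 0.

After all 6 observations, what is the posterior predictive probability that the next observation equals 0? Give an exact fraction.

33/65

obs 1: x=0 → posterior Beta(10/3, 5/2)
obs 2: x=1 → posterior Beta(13/3, 5/2)
obs 3: x=0 → posterior Beta(13/3, 7/2)
obs 4: x=1 → posterior Beta(16/3, 7/2)
obs 5: x=0 → posterior Beta(16/3, 9/2)
obs 6: x=0 → posterior Beta(16/3, 11/2)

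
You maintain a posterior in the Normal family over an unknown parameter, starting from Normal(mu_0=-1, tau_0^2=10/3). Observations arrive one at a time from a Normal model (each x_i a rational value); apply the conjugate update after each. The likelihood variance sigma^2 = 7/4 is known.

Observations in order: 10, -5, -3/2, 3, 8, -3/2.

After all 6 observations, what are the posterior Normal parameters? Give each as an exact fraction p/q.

obs 1: x=10 → posterior Normal(379/61, 70/61)
obs 2: x=-5 → posterior Normal(179/101, 70/101)
obs 3: x=-3/2 → posterior Normal(119/141, 70/141)
obs 4: x=3 → posterior Normal(239/181, 70/181)
obs 5: x=8 → posterior Normal(43/17, 70/221)
obs 6: x=-3/2 → posterior Normal(499/261, 70/261)

mu_0=499/261, tau_0^2=70/261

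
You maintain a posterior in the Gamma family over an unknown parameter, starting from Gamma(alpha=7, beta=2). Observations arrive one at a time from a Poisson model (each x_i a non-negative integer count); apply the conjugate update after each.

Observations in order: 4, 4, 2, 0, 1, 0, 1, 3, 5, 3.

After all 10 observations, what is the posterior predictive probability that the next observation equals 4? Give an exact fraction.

obs 1: x=4 → posterior Gamma(11, 3)
obs 2: x=4 → posterior Gamma(15, 4)
obs 3: x=2 → posterior Gamma(17, 5)
obs 4: x=0 → posterior Gamma(17, 6)
obs 5: x=1 → posterior Gamma(18, 7)
obs 6: x=0 → posterior Gamma(18, 8)
obs 7: x=1 → posterior Gamma(19, 9)
obs 8: x=3 → posterior Gamma(22, 10)
obs 9: x=5 → posterior Gamma(27, 11)
obs 10: x=3 → posterior Gamma(30, 12)

9713438760686580474980645925373870080/74829695578286078013428929473144712489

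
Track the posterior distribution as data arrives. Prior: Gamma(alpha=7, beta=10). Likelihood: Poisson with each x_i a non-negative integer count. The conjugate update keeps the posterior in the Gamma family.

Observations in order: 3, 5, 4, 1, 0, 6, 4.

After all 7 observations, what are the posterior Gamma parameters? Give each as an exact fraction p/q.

alpha=30, beta=17

obs 1: x=3 → posterior Gamma(10, 11)
obs 2: x=5 → posterior Gamma(15, 12)
obs 3: x=4 → posterior Gamma(19, 13)
obs 4: x=1 → posterior Gamma(20, 14)
obs 5: x=0 → posterior Gamma(20, 15)
obs 6: x=6 → posterior Gamma(26, 16)
obs 7: x=4 → posterior Gamma(30, 17)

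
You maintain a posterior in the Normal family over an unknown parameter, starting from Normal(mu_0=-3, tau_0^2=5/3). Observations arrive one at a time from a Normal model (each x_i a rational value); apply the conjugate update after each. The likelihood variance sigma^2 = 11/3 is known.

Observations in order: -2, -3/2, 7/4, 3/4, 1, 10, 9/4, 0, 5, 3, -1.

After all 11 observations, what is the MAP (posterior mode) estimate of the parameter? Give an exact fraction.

obs 1: x=-2 → posterior Normal(-43/16, 55/48)
obs 2: x=-3/2 → posterior Normal(-101/42, 55/63)
obs 3: x=7/4 → posterior Normal(-167/104, 55/78)
obs 4: x=3/4 → posterior Normal(-38/31, 55/93)
obs 5: x=1 → posterior Normal(-11/12, 55/108)
obs 6: x=10 → posterior Normal(17/41, 55/123)
obs 7: x=9/4 → posterior Normal(113/184, 55/138)
obs 8: x=0 → posterior Normal(113/204, 55/153)
obs 9: x=5 → posterior Normal(213/224, 55/168)
obs 10: x=3 → posterior Normal(273/244, 55/183)
obs 11: x=-1 → posterior Normal(23/24, 5/18)

23/24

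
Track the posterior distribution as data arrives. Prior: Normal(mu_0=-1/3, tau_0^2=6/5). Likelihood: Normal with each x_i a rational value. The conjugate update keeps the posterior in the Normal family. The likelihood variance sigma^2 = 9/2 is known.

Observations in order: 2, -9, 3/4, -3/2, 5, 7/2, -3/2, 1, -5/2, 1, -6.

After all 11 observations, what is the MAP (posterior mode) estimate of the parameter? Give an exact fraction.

obs 1: x=2 → posterior Normal(3/19, 18/19)
obs 2: x=-9 → posterior Normal(-33/23, 18/23)
obs 3: x=3/4 → posterior Normal(-10/9, 2/3)
obs 4: x=-3/2 → posterior Normal(-36/31, 18/31)
obs 5: x=5 → posterior Normal(-16/35, 18/35)
obs 6: x=7/2 → posterior Normal(-2/39, 6/13)
obs 7: x=-3/2 → posterior Normal(-8/43, 18/43)
obs 8: x=1 → posterior Normal(-4/47, 18/47)
obs 9: x=-5/2 → posterior Normal(-14/51, 6/17)
obs 10: x=1 → posterior Normal(-2/11, 18/55)
obs 11: x=-6 → posterior Normal(-34/59, 18/59)

-34/59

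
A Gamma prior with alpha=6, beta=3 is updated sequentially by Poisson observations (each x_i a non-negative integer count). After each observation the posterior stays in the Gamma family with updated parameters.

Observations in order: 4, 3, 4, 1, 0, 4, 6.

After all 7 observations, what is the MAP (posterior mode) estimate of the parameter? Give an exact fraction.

27/10

obs 1: x=4 → posterior Gamma(10, 4)
obs 2: x=3 → posterior Gamma(13, 5)
obs 3: x=4 → posterior Gamma(17, 6)
obs 4: x=1 → posterior Gamma(18, 7)
obs 5: x=0 → posterior Gamma(18, 8)
obs 6: x=4 → posterior Gamma(22, 9)
obs 7: x=6 → posterior Gamma(28, 10)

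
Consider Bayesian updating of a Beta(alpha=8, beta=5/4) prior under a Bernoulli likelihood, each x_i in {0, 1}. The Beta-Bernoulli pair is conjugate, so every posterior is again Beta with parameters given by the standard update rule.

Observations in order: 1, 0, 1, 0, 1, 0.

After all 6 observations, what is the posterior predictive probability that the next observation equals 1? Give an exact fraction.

44/61

obs 1: x=1 → posterior Beta(9, 5/4)
obs 2: x=0 → posterior Beta(9, 9/4)
obs 3: x=1 → posterior Beta(10, 9/4)
obs 4: x=0 → posterior Beta(10, 13/4)
obs 5: x=1 → posterior Beta(11, 13/4)
obs 6: x=0 → posterior Beta(11, 17/4)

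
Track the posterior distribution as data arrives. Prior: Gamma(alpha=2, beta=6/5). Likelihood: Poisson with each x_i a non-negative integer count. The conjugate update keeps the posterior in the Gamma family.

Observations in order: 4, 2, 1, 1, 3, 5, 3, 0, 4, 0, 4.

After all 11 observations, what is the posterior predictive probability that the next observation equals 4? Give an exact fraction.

obs 1: x=4 → posterior Gamma(6, 11/5)
obs 2: x=2 → posterior Gamma(8, 16/5)
obs 3: x=1 → posterior Gamma(9, 21/5)
obs 4: x=1 → posterior Gamma(10, 26/5)
obs 5: x=3 → posterior Gamma(13, 31/5)
obs 6: x=5 → posterior Gamma(18, 36/5)
obs 7: x=3 → posterior Gamma(21, 41/5)
obs 8: x=0 → posterior Gamma(21, 46/5)
obs 9: x=4 → posterior Gamma(25, 51/5)
obs 10: x=0 → posterior Gamma(25, 56/5)
obs 11: x=4 → posterior Gamma(29, 61/5)

16717638455937275021051222944939319265075583037834123621875/138630849940545646108624095441685299218120731034014514675712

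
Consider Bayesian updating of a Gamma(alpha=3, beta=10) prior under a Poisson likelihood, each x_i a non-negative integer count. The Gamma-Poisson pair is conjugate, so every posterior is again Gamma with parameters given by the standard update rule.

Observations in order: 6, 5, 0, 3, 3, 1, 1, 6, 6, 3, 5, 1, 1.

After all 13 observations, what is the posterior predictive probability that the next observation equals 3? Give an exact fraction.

1042594213656391153522584364230247519438760922485990962961494865/6176566397397329478500470811219354478976478816930496947737853952

obs 1: x=6 → posterior Gamma(9, 11)
obs 2: x=5 → posterior Gamma(14, 12)
obs 3: x=0 → posterior Gamma(14, 13)
obs 4: x=3 → posterior Gamma(17, 14)
obs 5: x=3 → posterior Gamma(20, 15)
obs 6: x=1 → posterior Gamma(21, 16)
obs 7: x=1 → posterior Gamma(22, 17)
obs 8: x=6 → posterior Gamma(28, 18)
obs 9: x=6 → posterior Gamma(34, 19)
obs 10: x=3 → posterior Gamma(37, 20)
obs 11: x=5 → posterior Gamma(42, 21)
obs 12: x=1 → posterior Gamma(43, 22)
obs 13: x=1 → posterior Gamma(44, 23)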